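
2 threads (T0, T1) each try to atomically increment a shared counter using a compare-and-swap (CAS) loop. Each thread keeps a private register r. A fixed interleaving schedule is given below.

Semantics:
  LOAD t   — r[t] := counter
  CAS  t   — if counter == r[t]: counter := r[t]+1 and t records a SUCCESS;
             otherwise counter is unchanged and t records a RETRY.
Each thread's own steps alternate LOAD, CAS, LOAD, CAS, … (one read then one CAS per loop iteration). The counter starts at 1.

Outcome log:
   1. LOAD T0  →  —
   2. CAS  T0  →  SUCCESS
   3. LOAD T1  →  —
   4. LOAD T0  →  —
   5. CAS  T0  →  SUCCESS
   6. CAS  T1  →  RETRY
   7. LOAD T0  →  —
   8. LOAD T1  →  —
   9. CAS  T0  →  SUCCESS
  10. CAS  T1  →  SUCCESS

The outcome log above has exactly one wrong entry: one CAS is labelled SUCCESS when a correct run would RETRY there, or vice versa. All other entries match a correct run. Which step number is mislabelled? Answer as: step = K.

step = 10

Correct run:
[1] T0.load  rd  (counter 1, T0.r 1)
[2] T0.cas  hit  (counter 2, T0.r 1)
[3] T1.load  rd  (counter 2, T1.r 2)
[4] T0.load  rd  (counter 2, T0.r 2)
[5] T0.cas  hit  (counter 3, T0.r 2)
[6] T1.cas  miss  (counter 3, T1.r 2)
[7] T0.load  rd  (counter 3, T0.r 3)
[8] T1.load  rd  (counter 3, T1.r 3)
[9] T0.cas  hit  (counter 4, T0.r 3)
[10] T1.cas  miss  (counter 4, T1.r 3)
Mismatch at 10.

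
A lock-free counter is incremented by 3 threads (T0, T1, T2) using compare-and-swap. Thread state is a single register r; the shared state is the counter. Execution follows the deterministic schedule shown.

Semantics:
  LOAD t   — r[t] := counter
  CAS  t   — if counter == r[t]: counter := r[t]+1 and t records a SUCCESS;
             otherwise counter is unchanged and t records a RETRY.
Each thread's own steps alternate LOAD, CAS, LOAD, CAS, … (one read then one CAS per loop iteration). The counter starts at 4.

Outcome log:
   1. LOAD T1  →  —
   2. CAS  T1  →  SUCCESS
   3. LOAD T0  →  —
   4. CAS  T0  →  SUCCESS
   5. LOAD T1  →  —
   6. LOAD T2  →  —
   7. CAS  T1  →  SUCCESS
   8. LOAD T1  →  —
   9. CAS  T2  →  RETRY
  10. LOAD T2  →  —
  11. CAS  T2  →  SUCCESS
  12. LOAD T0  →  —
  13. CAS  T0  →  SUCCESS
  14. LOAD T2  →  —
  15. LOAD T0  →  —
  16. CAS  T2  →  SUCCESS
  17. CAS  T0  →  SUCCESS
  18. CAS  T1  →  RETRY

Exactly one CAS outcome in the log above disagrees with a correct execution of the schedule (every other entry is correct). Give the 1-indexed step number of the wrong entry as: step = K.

Reference trace:
   1) LOAD T1:  M=4  r_T1=4
   2) CAS  T1:  M=5  r_T1=4 ✓
   3) LOAD T0:  M=5  r_T0=5
   4) CAS  T0:  M=6  r_T0=5 ✓
   5) LOAD T1:  M=6  r_T1=6
   6) LOAD T2:  M=6  r_T2=6
   7) CAS  T1:  M=7  r_T1=6 ✓
   8) LOAD T1:  M=7  r_T1=7
   9) CAS  T2:  M=7  r_T2=6 ✗
  10) LOAD T2:  M=7  r_T2=7
  11) CAS  T2:  M=8  r_T2=7 ✓
  12) LOAD T0:  M=8  r_T0=8
  13) CAS  T0:  M=9  r_T0=8 ✓
  14) LOAD T2:  M=9  r_T2=9
  15) LOAD T0:  M=9  r_T0=9
  16) CAS  T2:  M=10  r_T2=9 ✓
  17) CAS  T0:  M=10  r_T0=9 ✗
  18) CAS  T1:  M=10  r_T1=7 ✗
Flip is step 17.

step = 17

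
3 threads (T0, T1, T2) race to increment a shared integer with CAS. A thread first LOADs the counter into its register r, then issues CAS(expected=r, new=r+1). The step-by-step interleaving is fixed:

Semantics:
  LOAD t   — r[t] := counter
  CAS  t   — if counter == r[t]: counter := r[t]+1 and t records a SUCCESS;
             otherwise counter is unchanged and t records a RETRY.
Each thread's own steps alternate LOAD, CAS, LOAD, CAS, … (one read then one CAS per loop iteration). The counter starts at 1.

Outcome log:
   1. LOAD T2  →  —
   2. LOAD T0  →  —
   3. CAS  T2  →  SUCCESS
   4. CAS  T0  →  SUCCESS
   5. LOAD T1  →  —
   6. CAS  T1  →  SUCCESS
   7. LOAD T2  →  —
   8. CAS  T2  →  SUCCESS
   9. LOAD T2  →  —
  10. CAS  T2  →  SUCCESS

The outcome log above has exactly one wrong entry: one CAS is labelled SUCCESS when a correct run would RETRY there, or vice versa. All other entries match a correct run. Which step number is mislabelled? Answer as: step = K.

step = 4

Re-executing:
#1 T2 reads 1
#2 T0 reads 1
#3 T2 CAS(1→2) writes; counter now 2
#4 T0 CAS(1→2) fails; counter now 2
#5 T1 reads 2
#6 T1 CAS(2→3) writes; counter now 3
#7 T2 reads 3
#8 T2 CAS(3→4) writes; counter now 4
#9 T2 reads 4
#10 T2 CAS(4→5) writes; counter now 5
Flip is step 4.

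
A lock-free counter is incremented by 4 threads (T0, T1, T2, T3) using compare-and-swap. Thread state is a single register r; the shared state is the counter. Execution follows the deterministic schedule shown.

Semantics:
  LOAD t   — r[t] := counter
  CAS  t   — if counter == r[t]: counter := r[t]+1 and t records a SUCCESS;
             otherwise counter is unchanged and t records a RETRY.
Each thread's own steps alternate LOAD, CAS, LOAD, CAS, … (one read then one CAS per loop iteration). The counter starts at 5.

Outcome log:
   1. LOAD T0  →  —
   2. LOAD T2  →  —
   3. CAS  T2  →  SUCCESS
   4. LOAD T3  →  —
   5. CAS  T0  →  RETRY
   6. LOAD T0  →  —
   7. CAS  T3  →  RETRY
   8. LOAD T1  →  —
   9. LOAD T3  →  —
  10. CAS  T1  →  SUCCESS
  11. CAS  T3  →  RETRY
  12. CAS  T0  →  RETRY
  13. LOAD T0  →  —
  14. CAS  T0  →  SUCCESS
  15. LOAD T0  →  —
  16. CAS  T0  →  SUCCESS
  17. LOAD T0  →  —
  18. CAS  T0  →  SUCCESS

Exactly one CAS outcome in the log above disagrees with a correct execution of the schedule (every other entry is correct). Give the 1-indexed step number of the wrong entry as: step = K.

Correct run:
T0 LOAD — after: cnt=5, r=5 — load
T2 LOAD — after: cnt=5, r=5 — load
T2 CAS — after: cnt=6, r=5 — ok
T3 LOAD — after: cnt=6, r=6 — load
T0 CAS — after: cnt=6, r=5 — retry
T0 LOAD — after: cnt=6, r=6 — load
T3 CAS — after: cnt=7, r=6 — ok
T1 LOAD — after: cnt=7, r=7 — load
T3 LOAD — after: cnt=7, r=7 — load
T1 CAS — after: cnt=8, r=7 — ok
T3 CAS — after: cnt=8, r=7 — retry
T0 CAS — after: cnt=8, r=6 — retry
T0 LOAD — after: cnt=8, r=8 — load
T0 CAS — after: cnt=9, r=8 — ok
T0 LOAD — after: cnt=9, r=9 — load
T0 CAS — after: cnt=10, r=9 — ok
T0 LOAD — after: cnt=10, r=10 — load
T0 CAS — after: cnt=11, r=10 — ok
Log disagrees first at step 7.

step = 7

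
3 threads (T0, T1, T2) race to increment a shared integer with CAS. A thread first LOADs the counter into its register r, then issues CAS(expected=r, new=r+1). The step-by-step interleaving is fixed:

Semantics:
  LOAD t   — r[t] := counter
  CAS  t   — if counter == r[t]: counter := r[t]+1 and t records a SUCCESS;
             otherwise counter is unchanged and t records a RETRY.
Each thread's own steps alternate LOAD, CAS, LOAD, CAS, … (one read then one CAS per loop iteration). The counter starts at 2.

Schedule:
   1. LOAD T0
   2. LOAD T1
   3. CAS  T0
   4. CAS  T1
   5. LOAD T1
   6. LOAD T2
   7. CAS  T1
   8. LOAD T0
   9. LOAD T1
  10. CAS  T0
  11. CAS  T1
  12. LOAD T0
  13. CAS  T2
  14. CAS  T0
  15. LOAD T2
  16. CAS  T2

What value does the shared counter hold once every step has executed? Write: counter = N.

T0 LOAD — after: cnt=2, r=2 — load
T1 LOAD — after: cnt=2, r=2 — load
T0 CAS — after: cnt=3, r=2 — ok
T1 CAS — after: cnt=3, r=2 — retry
T1 LOAD — after: cnt=3, r=3 — load
T2 LOAD — after: cnt=3, r=3 — load
T1 CAS — after: cnt=4, r=3 — ok
T0 LOAD — after: cnt=4, r=4 — load
T1 LOAD — after: cnt=4, r=4 — load
T0 CAS — after: cnt=5, r=4 — ok
T1 CAS — after: cnt=5, r=4 — retry
T0 LOAD — after: cnt=5, r=5 — load
T2 CAS — after: cnt=5, r=3 — retry
T0 CAS — after: cnt=6, r=5 — ok
T2 LOAD — after: cnt=6, r=6 — load
T2 CAS — after: cnt=7, r=6 — ok

counter = 7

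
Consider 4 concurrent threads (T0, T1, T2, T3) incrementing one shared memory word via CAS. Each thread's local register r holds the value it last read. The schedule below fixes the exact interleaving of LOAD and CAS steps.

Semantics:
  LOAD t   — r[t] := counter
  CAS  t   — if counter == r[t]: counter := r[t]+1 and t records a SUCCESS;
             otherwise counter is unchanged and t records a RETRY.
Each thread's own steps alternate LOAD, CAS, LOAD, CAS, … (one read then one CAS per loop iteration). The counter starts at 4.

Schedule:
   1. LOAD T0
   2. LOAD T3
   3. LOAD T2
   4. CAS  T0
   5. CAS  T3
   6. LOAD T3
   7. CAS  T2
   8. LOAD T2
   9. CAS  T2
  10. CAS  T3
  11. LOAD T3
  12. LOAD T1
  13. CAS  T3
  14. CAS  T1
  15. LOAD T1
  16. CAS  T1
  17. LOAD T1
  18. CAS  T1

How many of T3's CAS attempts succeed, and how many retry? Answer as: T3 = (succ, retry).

T0 LOAD — after: cnt=4, r=4 — load
T3 LOAD — after: cnt=4, r=4 — load
T2 LOAD — after: cnt=4, r=4 — load
T0 CAS — after: cnt=5, r=4 — ok
T3 CAS — after: cnt=5, r=4 — retry
T3 LOAD — after: cnt=5, r=5 — load
T2 CAS — after: cnt=5, r=4 — retry
T2 LOAD — after: cnt=5, r=5 — load
T2 CAS — after: cnt=6, r=5 — ok
T3 CAS — after: cnt=6, r=5 — retry
T3 LOAD — after: cnt=6, r=6 — load
T1 LOAD — after: cnt=6, r=6 — load
T3 CAS — after: cnt=7, r=6 — ok
T1 CAS — after: cnt=7, r=6 — retry
T1 LOAD — after: cnt=7, r=7 — load
T1 CAS — after: cnt=8, r=7 — ok
T1 LOAD — after: cnt=8, r=8 — load
T1 CAS — after: cnt=9, r=8 — ok

T3 = (1, 2)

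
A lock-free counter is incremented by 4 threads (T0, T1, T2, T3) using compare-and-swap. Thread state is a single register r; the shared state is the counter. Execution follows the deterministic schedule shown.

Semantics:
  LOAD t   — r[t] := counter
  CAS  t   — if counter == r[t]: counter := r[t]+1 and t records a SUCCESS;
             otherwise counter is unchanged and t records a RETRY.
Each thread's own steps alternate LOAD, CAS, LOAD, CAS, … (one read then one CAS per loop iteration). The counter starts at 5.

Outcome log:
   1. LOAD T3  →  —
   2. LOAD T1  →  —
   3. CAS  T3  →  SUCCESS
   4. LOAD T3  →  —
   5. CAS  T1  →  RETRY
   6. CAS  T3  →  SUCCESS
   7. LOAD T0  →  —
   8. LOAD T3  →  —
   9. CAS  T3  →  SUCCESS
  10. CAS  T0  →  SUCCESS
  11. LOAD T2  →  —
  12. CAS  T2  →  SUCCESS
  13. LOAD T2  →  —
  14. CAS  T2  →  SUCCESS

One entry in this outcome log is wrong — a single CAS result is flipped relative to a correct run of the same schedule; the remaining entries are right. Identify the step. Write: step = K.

step = 10

Correct run:
   1) LOAD T3:  M=5  r_T3=5
   2) LOAD T1:  M=5  r_T1=5
   3) CAS  T3:  M=6  r_T3=5 ✓
   4) LOAD T3:  M=6  r_T3=6
   5) CAS  T1:  M=6  r_T1=5 ✗
   6) CAS  T3:  M=7  r_T3=6 ✓
   7) LOAD T0:  M=7  r_T0=7
   8) LOAD T3:  M=7  r_T3=7
   9) CAS  T3:  M=8  r_T3=7 ✓
  10) CAS  T0:  M=8  r_T0=7 ✗
  11) LOAD T2:  M=8  r_T2=8
  12) CAS  T2:  M=9  r_T2=8 ✓
  13) LOAD T2:  M=9  r_T2=9
  14) CAS  T2:  M=10  r_T2=9 ✓
Log disagrees first at step 10.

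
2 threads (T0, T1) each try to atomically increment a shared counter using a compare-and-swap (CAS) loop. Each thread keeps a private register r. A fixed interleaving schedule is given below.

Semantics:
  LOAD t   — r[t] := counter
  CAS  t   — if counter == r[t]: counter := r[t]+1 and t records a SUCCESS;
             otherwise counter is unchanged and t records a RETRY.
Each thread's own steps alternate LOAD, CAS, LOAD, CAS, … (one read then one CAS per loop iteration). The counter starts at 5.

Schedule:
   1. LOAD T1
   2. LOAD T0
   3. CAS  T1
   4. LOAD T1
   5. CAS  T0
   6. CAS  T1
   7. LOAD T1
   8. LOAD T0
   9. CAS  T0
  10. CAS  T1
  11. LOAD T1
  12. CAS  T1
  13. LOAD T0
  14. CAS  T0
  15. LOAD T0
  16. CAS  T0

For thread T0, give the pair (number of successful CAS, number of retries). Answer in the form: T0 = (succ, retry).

T0 = (3, 1)

   1) LOAD T1:  M=5  r_T1=5
   2) LOAD T0:  M=5  r_T0=5
   3) CAS  T1:  M=6  r_T1=5 ✓
   4) LOAD T1:  M=6  r_T1=6
   5) CAS  T0:  M=6  r_T0=5 ✗
   6) CAS  T1:  M=7  r_T1=6 ✓
   7) LOAD T1:  M=7  r_T1=7
   8) LOAD T0:  M=7  r_T0=7
   9) CAS  T0:  M=8  r_T0=7 ✓
  10) CAS  T1:  M=8  r_T1=7 ✗
  11) LOAD T1:  M=8  r_T1=8
  12) CAS  T1:  M=9  r_T1=8 ✓
  13) LOAD T0:  M=9  r_T0=9
  14) CAS  T0:  M=10  r_T0=9 ✓
  15) LOAD T0:  M=10  r_T0=10
  16) CAS  T0:  M=11  r_T0=10 ✓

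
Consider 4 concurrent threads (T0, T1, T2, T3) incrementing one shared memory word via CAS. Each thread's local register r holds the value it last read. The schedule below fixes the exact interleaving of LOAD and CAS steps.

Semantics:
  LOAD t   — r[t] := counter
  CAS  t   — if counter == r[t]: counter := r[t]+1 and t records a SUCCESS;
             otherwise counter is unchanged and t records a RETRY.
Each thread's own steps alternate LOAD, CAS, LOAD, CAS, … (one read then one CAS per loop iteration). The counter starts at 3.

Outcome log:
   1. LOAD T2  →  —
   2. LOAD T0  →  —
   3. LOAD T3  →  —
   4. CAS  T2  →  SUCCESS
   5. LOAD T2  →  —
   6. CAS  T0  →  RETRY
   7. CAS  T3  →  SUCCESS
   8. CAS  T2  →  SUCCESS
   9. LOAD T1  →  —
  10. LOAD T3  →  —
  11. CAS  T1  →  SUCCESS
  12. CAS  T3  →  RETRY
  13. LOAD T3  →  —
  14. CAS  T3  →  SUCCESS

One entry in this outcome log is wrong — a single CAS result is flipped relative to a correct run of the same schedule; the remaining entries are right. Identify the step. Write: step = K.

step = 7

Reference trace:
1. LOAD T2 → mem=3 r[T2]=3 [LOAD]
2. LOAD T0 → mem=3 r[T0]=3 [LOAD]
3. LOAD T3 → mem=3 r[T3]=3 [LOAD]
4. CAS T2 → mem=4 r[T2]=3 [OK]
5. LOAD T2 → mem=4 r[T2]=4 [LOAD]
6. CAS T0 → mem=4 r[T0]=3 [RETRY]
7. CAS T3 → mem=4 r[T3]=3 [RETRY]
8. CAS T2 → mem=5 r[T2]=4 [OK]
9. LOAD T1 → mem=5 r[T1]=5 [LOAD]
10. LOAD T3 → mem=5 r[T3]=5 [LOAD]
11. CAS T1 → mem=6 r[T1]=5 [OK]
12. CAS T3 → mem=6 r[T3]=5 [RETRY]
13. LOAD T3 → mem=6 r[T3]=6 [LOAD]
14. CAS T3 → mem=7 r[T3]=6 [OK]
Flip is step 7.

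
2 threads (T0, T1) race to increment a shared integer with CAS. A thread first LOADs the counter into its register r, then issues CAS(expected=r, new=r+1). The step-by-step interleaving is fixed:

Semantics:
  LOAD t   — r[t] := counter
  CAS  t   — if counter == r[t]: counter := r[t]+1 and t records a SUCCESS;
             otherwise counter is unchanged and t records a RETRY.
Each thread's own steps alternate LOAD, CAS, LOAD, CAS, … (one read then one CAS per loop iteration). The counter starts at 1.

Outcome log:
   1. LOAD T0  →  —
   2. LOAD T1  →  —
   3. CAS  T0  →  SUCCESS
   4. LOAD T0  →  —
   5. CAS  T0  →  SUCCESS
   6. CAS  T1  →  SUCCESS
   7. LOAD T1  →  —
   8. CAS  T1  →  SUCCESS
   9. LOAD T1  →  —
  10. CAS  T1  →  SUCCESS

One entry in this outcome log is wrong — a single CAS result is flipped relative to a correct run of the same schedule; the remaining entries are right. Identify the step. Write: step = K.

Correct run:
[1] T0.load  rd  (counter 1, T0.r 1)
[2] T1.load  rd  (counter 1, T1.r 1)
[3] T0.cas  hit  (counter 2, T0.r 1)
[4] T0.load  rd  (counter 2, T0.r 2)
[5] T0.cas  hit  (counter 3, T0.r 2)
[6] T1.cas  miss  (counter 3, T1.r 1)
[7] T1.load  rd  (counter 3, T1.r 3)
[8] T1.cas  hit  (counter 4, T1.r 3)
[9] T1.load  rd  (counter 4, T1.r 4)
[10] T1.cas  hit  (counter 5, T1.r 4)
Mismatch at 6.

step = 6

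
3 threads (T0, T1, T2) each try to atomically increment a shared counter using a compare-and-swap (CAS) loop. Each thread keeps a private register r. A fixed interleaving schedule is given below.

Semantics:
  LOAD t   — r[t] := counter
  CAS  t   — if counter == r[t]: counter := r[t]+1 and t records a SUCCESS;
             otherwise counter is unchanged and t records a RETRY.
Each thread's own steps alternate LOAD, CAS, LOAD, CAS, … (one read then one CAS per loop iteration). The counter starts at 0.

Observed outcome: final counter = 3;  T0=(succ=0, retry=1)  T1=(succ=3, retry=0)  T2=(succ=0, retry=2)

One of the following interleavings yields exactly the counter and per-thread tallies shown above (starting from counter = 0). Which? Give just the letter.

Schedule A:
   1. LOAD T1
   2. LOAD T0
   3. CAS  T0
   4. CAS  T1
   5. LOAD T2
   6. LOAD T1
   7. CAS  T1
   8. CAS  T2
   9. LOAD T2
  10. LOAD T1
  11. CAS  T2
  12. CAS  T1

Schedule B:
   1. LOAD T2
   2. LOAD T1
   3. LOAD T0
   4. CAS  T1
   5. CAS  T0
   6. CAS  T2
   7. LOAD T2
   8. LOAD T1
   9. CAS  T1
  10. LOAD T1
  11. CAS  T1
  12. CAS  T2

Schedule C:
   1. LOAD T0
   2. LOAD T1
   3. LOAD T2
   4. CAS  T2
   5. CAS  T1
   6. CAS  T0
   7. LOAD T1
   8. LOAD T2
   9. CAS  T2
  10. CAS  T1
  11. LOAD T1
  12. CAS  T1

Simulating candidate B:
#1 T2 reads 0
#2 T1 reads 0
#3 T0 reads 0
#4 T1 CAS(0→1) writes; counter now 1
#5 T0 CAS(0→1) fails; counter now 1
#6 T2 CAS(0→1) fails; counter now 1
#7 T2 reads 1
#8 T1 reads 1
#9 T1 CAS(1→2) writes; counter now 2
#10 T1 reads 2
#11 T1 CAS(2→3) writes; counter now 3
#12 T2 CAS(1→2) fails; counter now 3

B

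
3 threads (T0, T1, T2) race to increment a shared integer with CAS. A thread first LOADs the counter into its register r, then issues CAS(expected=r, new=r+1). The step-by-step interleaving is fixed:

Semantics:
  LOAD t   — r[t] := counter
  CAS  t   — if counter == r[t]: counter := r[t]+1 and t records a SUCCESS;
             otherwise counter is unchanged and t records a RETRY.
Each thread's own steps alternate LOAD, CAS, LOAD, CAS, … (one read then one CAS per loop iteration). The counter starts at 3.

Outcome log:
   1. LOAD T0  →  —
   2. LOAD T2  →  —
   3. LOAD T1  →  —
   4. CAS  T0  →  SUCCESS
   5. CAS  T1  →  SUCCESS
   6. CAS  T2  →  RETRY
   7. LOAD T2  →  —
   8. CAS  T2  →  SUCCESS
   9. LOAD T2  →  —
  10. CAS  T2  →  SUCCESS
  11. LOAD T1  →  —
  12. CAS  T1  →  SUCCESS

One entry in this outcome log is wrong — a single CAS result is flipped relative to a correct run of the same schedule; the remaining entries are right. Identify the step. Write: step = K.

step = 5

Re-executing:
T0 LOAD — after: cnt=3, r=3 — load
T2 LOAD — after: cnt=3, r=3 — load
T1 LOAD — after: cnt=3, r=3 — load
T0 CAS — after: cnt=4, r=3 — ok
T1 CAS — after: cnt=4, r=3 — retry
T2 CAS — after: cnt=4, r=3 — retry
T2 LOAD — after: cnt=4, r=4 — load
T2 CAS — after: cnt=5, r=4 — ok
T2 LOAD — after: cnt=5, r=5 — load
T2 CAS — after: cnt=6, r=5 — ok
T1 LOAD — after: cnt=6, r=6 — load
T1 CAS — after: cnt=7, r=6 — ok
Mismatch at 5.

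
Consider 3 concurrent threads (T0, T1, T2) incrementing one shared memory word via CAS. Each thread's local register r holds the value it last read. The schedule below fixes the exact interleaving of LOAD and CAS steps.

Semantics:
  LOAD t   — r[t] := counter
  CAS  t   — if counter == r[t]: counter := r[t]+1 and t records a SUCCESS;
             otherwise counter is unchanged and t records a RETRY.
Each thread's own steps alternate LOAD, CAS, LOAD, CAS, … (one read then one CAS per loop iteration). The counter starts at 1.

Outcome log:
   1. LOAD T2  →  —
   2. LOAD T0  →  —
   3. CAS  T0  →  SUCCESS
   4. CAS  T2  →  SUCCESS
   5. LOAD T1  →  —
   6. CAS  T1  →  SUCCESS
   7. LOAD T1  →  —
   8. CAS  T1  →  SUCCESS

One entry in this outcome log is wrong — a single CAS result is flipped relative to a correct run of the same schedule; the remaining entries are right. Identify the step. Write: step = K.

Reference trace:
#1 T2 reads 1
#2 T0 reads 1
#3 T0 CAS(1→2) writes; counter now 2
#4 T2 CAS(1→2) fails; counter now 2
#5 T1 reads 2
#6 T1 CAS(2→3) writes; counter now 3
#7 T1 reads 3
#8 T1 CAS(3→4) writes; counter now 4
Mismatch at 4.

step = 4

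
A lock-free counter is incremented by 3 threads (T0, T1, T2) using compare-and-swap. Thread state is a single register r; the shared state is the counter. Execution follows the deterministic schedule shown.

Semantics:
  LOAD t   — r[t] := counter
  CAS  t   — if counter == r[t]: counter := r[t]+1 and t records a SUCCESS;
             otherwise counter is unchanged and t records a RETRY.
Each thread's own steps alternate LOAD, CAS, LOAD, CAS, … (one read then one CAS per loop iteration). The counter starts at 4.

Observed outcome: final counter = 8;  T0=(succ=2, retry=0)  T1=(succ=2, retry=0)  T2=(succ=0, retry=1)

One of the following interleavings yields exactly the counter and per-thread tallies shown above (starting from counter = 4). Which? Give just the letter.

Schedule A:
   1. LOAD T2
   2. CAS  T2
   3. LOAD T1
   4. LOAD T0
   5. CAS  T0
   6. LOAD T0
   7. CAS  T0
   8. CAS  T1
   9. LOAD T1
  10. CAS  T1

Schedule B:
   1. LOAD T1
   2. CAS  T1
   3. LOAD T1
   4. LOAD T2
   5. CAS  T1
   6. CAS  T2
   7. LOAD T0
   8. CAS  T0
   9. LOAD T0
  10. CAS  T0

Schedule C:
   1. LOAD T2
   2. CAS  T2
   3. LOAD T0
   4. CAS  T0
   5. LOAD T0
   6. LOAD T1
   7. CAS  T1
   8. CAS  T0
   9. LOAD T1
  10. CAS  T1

B

Tracing schedule B:
[1] T1.load  rd  (counter 4, T1.r 4)
[2] T1.cas  hit  (counter 5, T1.r 4)
[3] T1.load  rd  (counter 5, T1.r 5)
[4] T2.load  rd  (counter 5, T2.r 5)
[5] T1.cas  hit  (counter 6, T1.r 5)
[6] T2.cas  miss  (counter 6, T2.r 5)
[7] T0.load  rd  (counter 6, T0.r 6)
[8] T0.cas  hit  (counter 7, T0.r 6)
[9] T0.load  rd  (counter 7, T0.r 7)
[10] T0.cas  hit  (counter 8, T0.r 7)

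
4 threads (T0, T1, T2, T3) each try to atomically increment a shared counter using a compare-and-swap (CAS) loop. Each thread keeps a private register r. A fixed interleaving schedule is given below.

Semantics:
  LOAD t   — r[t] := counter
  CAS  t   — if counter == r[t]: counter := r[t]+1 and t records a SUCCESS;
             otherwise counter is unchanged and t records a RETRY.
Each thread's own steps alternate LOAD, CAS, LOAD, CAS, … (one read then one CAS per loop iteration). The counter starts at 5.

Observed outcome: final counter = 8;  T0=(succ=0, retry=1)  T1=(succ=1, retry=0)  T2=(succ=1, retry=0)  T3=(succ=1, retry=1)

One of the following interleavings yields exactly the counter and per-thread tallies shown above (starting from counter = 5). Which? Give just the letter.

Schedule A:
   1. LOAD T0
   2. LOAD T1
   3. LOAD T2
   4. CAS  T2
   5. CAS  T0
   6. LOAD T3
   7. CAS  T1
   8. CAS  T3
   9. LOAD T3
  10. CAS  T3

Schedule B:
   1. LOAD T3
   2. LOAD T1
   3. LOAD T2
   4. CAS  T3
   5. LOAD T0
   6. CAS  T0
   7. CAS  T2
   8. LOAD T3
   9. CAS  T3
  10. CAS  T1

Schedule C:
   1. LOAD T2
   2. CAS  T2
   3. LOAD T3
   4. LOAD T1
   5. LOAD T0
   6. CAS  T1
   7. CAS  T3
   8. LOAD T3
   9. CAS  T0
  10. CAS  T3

C

Run C:
   1) LOAD T2:  M=5  r_T2=5
   2) CAS  T2:  M=6  r_T2=5 ✓
   3) LOAD T3:  M=6  r_T3=6
   4) LOAD T1:  M=6  r_T1=6
   5) LOAD T0:  M=6  r_T0=6
   6) CAS  T1:  M=7  r_T1=6 ✓
   7) CAS  T3:  M=7  r_T3=6 ✗
   8) LOAD T3:  M=7  r_T3=7
   9) CAS  T0:  M=7  r_T0=6 ✗
  10) CAS  T3:  M=8  r_T3=7 ✓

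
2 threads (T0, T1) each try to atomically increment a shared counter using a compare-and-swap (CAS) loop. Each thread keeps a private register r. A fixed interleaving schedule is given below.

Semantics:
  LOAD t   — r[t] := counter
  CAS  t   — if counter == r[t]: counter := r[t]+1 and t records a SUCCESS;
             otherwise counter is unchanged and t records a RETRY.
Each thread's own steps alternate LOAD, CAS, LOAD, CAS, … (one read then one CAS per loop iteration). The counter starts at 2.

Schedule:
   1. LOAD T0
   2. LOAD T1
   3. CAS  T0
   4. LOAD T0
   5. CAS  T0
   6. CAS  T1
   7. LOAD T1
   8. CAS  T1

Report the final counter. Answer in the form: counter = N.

1. LOAD T0 → mem=2 r[T0]=2 [LOAD]
2. LOAD T1 → mem=2 r[T1]=2 [LOAD]
3. CAS T0 → mem=3 r[T0]=2 [OK]
4. LOAD T0 → mem=3 r[T0]=3 [LOAD]
5. CAS T0 → mem=4 r[T0]=3 [OK]
6. CAS T1 → mem=4 r[T1]=2 [RETRY]
7. LOAD T1 → mem=4 r[T1]=4 [LOAD]
8. CAS T1 → mem=5 r[T1]=4 [OK]

counter = 5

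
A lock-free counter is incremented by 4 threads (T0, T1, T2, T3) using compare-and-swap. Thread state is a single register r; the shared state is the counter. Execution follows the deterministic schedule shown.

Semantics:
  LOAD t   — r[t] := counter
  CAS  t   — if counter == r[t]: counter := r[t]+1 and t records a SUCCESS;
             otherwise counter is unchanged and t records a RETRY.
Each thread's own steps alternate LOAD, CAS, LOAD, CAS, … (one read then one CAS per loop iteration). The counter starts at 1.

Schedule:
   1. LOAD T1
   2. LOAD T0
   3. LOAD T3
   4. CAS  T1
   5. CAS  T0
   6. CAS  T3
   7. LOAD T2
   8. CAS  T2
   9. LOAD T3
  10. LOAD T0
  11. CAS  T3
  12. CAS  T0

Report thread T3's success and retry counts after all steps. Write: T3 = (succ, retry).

T3 = (1, 1)

1. LOAD T1 → mem=1 r[T1]=1 [LOAD]
2. LOAD T0 → mem=1 r[T0]=1 [LOAD]
3. LOAD T3 → mem=1 r[T3]=1 [LOAD]
4. CAS T1 → mem=2 r[T1]=1 [OK]
5. CAS T0 → mem=2 r[T0]=1 [RETRY]
6. CAS T3 → mem=2 r[T3]=1 [RETRY]
7. LOAD T2 → mem=2 r[T2]=2 [LOAD]
8. CAS T2 → mem=3 r[T2]=2 [OK]
9. LOAD T3 → mem=3 r[T3]=3 [LOAD]
10. LOAD T0 → mem=3 r[T0]=3 [LOAD]
11. CAS T3 → mem=4 r[T3]=3 [OK]
12. CAS T0 → mem=4 r[T0]=3 [RETRY]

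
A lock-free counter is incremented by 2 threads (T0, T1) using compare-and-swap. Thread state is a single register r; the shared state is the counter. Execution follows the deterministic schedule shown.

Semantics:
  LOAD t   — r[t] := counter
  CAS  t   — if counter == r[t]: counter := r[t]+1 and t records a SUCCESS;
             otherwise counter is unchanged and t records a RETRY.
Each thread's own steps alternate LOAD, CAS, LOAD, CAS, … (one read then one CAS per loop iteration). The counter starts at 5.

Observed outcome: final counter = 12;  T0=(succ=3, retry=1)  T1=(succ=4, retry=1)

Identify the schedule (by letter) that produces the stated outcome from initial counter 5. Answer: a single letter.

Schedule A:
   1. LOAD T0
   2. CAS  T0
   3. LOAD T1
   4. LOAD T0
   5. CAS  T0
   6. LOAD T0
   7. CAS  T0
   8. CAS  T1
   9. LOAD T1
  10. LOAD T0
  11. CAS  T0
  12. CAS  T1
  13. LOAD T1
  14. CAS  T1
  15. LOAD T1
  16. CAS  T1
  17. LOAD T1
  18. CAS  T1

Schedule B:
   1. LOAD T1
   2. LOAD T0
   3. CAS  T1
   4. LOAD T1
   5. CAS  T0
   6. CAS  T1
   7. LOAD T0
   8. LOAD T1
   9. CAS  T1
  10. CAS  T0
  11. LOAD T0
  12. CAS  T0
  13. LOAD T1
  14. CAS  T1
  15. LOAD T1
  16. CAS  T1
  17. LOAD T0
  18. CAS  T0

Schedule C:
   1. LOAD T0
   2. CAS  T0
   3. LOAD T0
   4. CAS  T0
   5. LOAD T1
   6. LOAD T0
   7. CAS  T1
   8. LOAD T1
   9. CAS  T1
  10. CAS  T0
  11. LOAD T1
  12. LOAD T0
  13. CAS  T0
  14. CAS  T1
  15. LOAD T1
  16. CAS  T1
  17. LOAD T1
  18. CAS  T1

C

Run C:
1. LOAD T0 → mem=5 r[T0]=5 [LOAD]
2. CAS T0 → mem=6 r[T0]=5 [OK]
3. LOAD T0 → mem=6 r[T0]=6 [LOAD]
4. CAS T0 → mem=7 r[T0]=6 [OK]
5. LOAD T1 → mem=7 r[T1]=7 [LOAD]
6. LOAD T0 → mem=7 r[T0]=7 [LOAD]
7. CAS T1 → mem=8 r[T1]=7 [OK]
8. LOAD T1 → mem=8 r[T1]=8 [LOAD]
9. CAS T1 → mem=9 r[T1]=8 [OK]
10. CAS T0 → mem=9 r[T0]=7 [RETRY]
11. LOAD T1 → mem=9 r[T1]=9 [LOAD]
12. LOAD T0 → mem=9 r[T0]=9 [LOAD]
13. CAS T0 → mem=10 r[T0]=9 [OK]
14. CAS T1 → mem=10 r[T1]=9 [RETRY]
15. LOAD T1 → mem=10 r[T1]=10 [LOAD]
16. CAS T1 → mem=11 r[T1]=10 [OK]
17. LOAD T1 → mem=11 r[T1]=11 [LOAD]
18. CAS T1 → mem=12 r[T1]=11 [OK]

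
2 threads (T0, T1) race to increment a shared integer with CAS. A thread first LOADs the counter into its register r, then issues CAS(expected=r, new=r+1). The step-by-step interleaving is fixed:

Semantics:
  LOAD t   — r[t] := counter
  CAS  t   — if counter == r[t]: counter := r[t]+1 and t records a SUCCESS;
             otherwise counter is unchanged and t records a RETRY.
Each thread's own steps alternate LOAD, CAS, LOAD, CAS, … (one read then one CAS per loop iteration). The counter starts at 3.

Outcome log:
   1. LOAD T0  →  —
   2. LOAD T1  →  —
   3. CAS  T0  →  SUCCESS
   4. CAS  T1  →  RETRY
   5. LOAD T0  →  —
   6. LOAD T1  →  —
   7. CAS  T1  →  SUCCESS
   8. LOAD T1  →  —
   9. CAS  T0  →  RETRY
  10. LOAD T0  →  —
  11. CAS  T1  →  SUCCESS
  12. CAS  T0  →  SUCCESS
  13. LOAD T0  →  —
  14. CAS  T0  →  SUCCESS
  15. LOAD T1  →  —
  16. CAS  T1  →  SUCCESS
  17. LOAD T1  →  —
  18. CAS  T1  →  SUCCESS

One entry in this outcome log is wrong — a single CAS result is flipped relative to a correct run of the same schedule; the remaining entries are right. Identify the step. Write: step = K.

Reference trace:
T0 LOAD — after: cnt=3, r=3 — load
T1 LOAD — after: cnt=3, r=3 — load
T0 CAS — after: cnt=4, r=3 — ok
T1 CAS — after: cnt=4, r=3 — retry
T0 LOAD — after: cnt=4, r=4 — load
T1 LOAD — after: cnt=4, r=4 — load
T1 CAS — after: cnt=5, r=4 — ok
T1 LOAD — after: cnt=5, r=5 — load
T0 CAS — after: cnt=5, r=4 — retry
T0 LOAD — after: cnt=5, r=5 — load
T1 CAS — after: cnt=6, r=5 — ok
T0 CAS — after: cnt=6, r=5 — retry
T0 LOAD — after: cnt=6, r=6 — load
T0 CAS — after: cnt=7, r=6 — ok
T1 LOAD — after: cnt=7, r=7 — load
T1 CAS — after: cnt=8, r=7 — ok
T1 LOAD — after: cnt=8, r=8 — load
T1 CAS — after: cnt=9, r=8 — ok
Log disagrees first at step 12.

step = 12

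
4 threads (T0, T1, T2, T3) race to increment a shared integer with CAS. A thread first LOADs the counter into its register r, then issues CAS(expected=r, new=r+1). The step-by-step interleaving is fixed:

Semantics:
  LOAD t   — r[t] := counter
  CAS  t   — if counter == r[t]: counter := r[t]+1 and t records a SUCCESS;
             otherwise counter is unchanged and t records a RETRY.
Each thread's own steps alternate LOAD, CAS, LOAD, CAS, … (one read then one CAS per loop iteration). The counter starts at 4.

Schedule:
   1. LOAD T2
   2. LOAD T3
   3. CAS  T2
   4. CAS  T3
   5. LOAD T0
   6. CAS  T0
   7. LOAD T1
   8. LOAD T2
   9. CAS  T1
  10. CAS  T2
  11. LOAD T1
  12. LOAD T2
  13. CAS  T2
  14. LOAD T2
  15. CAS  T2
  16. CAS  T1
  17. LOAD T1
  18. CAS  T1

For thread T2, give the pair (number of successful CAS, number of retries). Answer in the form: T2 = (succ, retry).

T2 LOAD — after: cnt=4, r=4 — load
T3 LOAD — after: cnt=4, r=4 — load
T2 CAS — after: cnt=5, r=4 — ok
T3 CAS — after: cnt=5, r=4 — retry
T0 LOAD — after: cnt=5, r=5 — load
T0 CAS — after: cnt=6, r=5 — ok
T1 LOAD — after: cnt=6, r=6 — load
T2 LOAD — after: cnt=6, r=6 — load
T1 CAS — after: cnt=7, r=6 — ok
T2 CAS — after: cnt=7, r=6 — retry
T1 LOAD — after: cnt=7, r=7 — load
T2 LOAD — after: cnt=7, r=7 — load
T2 CAS — after: cnt=8, r=7 — ok
T2 LOAD — after: cnt=8, r=8 — load
T2 CAS — after: cnt=9, r=8 — ok
T1 CAS — after: cnt=9, r=7 — retry
T1 LOAD — after: cnt=9, r=9 — load
T1 CAS — after: cnt=10, r=9 — ok

T2 = (3, 1)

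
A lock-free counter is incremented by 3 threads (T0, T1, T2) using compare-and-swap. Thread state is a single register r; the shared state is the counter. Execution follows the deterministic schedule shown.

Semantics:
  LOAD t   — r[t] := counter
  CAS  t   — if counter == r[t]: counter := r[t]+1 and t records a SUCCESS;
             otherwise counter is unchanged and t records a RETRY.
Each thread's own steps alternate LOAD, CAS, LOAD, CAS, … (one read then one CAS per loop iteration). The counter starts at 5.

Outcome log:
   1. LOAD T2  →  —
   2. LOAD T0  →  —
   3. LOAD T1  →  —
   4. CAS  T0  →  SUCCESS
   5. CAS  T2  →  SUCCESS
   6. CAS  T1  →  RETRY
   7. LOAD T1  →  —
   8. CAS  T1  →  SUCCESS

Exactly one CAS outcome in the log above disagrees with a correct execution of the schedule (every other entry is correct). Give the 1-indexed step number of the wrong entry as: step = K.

Correct run:
1. LOAD T2 → mem=5 r[T2]=5 [LOAD]
2. LOAD T0 → mem=5 r[T0]=5 [LOAD]
3. LOAD T1 → mem=5 r[T1]=5 [LOAD]
4. CAS T0 → mem=6 r[T0]=5 [OK]
5. CAS T2 → mem=6 r[T2]=5 [RETRY]
6. CAS T1 → mem=6 r[T1]=5 [RETRY]
7. LOAD T1 → mem=6 r[T1]=6 [LOAD]
8. CAS T1 → mem=7 r[T1]=6 [OK]
Mismatch at 5.

step = 5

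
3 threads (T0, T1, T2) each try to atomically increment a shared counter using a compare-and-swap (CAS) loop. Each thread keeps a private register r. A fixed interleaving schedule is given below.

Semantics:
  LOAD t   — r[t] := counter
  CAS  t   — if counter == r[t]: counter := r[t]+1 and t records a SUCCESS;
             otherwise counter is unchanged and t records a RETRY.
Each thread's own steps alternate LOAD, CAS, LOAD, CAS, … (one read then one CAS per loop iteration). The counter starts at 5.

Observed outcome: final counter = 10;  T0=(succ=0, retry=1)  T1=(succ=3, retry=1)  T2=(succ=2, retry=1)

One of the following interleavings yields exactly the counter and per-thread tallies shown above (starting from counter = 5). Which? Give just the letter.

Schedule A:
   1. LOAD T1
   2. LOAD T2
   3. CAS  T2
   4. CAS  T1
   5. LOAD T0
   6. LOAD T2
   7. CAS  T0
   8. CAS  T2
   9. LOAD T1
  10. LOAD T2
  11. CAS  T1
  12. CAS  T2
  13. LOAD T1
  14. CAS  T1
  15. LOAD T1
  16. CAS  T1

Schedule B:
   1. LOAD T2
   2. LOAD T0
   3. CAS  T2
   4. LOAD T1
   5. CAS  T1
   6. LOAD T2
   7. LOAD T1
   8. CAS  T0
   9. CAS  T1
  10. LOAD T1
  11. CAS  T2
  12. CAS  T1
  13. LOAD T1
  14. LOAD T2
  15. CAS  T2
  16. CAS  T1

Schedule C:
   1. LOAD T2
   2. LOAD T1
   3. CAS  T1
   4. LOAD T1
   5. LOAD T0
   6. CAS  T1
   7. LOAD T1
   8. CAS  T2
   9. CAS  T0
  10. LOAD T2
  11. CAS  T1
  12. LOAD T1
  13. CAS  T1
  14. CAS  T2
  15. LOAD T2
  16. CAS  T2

B

Tracing schedule B:
[1] T2.load  rd  (counter 5, T2.r 5)
[2] T0.load  rd  (counter 5, T0.r 5)
[3] T2.cas  hit  (counter 6, T2.r 5)
[4] T1.load  rd  (counter 6, T1.r 6)
[5] T1.cas  hit  (counter 7, T1.r 6)
[6] T2.load  rd  (counter 7, T2.r 7)
[7] T1.load  rd  (counter 7, T1.r 7)
[8] T0.cas  miss  (counter 7, T0.r 5)
[9] T1.cas  hit  (counter 8, T1.r 7)
[10] T1.load  rd  (counter 8, T1.r 8)
[11] T2.cas  miss  (counter 8, T2.r 7)
[12] T1.cas  hit  (counter 9, T1.r 8)
[13] T1.load  rd  (counter 9, T1.r 9)
[14] T2.load  rd  (counter 9, T2.r 9)
[15] T2.cas  hit  (counter 10, T2.r 9)
[16] T1.cas  miss  (counter 10, T1.r 9)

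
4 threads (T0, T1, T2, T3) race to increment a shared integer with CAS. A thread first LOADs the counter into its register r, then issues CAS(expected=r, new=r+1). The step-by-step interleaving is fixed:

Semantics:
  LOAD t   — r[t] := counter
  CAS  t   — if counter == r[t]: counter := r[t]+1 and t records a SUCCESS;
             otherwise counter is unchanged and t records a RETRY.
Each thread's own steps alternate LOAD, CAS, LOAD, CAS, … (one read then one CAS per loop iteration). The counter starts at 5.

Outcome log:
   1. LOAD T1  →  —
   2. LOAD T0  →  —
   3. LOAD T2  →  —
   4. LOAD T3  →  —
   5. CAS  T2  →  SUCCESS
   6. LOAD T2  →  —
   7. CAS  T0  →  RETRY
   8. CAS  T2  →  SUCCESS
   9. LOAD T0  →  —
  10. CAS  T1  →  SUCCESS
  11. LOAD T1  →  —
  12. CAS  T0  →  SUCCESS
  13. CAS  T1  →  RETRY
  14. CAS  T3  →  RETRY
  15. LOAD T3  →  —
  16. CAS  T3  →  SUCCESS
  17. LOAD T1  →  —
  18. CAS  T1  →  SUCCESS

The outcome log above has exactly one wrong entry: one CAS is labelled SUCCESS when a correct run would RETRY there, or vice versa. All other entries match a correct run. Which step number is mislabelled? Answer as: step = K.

step = 10

Re-executing:
1. LOAD T1 → mem=5 r[T1]=5 [LOAD]
2. LOAD T0 → mem=5 r[T0]=5 [LOAD]
3. LOAD T2 → mem=5 r[T2]=5 [LOAD]
4. LOAD T3 → mem=5 r[T3]=5 [LOAD]
5. CAS T2 → mem=6 r[T2]=5 [OK]
6. LOAD T2 → mem=6 r[T2]=6 [LOAD]
7. CAS T0 → mem=6 r[T0]=5 [RETRY]
8. CAS T2 → mem=7 r[T2]=6 [OK]
9. LOAD T0 → mem=7 r[T0]=7 [LOAD]
10. CAS T1 → mem=7 r[T1]=5 [RETRY]
11. LOAD T1 → mem=7 r[T1]=7 [LOAD]
12. CAS T0 → mem=8 r[T0]=7 [OK]
13. CAS T1 → mem=8 r[T1]=7 [RETRY]
14. CAS T3 → mem=8 r[T3]=5 [RETRY]
15. LOAD T3 → mem=8 r[T3]=8 [LOAD]
16. CAS T3 → mem=9 r[T3]=8 [OK]
17. LOAD T1 → mem=9 r[T1]=9 [LOAD]
18. CAS T1 → mem=10 r[T1]=9 [OK]
Mismatch at 10.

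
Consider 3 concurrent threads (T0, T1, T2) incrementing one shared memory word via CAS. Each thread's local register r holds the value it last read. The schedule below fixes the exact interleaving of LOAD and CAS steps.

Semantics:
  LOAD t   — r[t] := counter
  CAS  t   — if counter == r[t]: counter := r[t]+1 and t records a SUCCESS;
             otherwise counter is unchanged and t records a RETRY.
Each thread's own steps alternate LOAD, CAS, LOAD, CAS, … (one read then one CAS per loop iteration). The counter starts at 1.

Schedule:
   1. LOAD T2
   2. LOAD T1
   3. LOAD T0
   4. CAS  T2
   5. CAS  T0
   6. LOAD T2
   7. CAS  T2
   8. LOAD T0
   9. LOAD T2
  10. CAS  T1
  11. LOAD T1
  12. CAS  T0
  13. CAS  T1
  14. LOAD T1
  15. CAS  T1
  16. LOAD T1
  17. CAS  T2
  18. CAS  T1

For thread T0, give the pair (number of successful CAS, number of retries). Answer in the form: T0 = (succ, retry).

T0 = (1, 1)

#1 T2 reads 1
#2 T1 reads 1
#3 T0 reads 1
#4 T2 CAS(1→2) writes; counter now 2
#5 T0 CAS(1→2) fails; counter now 2
#6 T2 reads 2
#7 T2 CAS(2→3) writes; counter now 3
#8 T0 reads 3
#9 T2 reads 3
#10 T1 CAS(1→2) fails; counter now 3
#11 T1 reads 3
#12 T0 CAS(3→4) writes; counter now 4
#13 T1 CAS(3→4) fails; counter now 4
#14 T1 reads 4
#15 T1 CAS(4→5) writes; counter now 5
#16 T1 reads 5
#17 T2 CAS(3→4) fails; counter now 5
#18 T1 CAS(5→6) writes; counter now 6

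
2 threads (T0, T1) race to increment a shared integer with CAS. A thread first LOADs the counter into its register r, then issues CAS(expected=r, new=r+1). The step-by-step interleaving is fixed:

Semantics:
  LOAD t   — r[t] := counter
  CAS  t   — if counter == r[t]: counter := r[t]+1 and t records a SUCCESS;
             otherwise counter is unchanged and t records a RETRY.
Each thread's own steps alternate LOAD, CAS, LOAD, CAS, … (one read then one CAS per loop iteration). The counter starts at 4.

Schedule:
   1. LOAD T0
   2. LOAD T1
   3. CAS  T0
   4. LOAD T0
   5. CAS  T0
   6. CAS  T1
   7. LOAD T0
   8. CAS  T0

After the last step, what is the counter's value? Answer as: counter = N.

[1] T0.load  rd  (counter 4, T0.r 4)
[2] T1.load  rd  (counter 4, T1.r 4)
[3] T0.cas  hit  (counter 5, T0.r 4)
[4] T0.load  rd  (counter 5, T0.r 5)
[5] T0.cas  hit  (counter 6, T0.r 5)
[6] T1.cas  miss  (counter 6, T1.r 4)
[7] T0.load  rd  (counter 6, T0.r 6)
[8] T0.cas  hit  (counter 7, T0.r 6)

counter = 7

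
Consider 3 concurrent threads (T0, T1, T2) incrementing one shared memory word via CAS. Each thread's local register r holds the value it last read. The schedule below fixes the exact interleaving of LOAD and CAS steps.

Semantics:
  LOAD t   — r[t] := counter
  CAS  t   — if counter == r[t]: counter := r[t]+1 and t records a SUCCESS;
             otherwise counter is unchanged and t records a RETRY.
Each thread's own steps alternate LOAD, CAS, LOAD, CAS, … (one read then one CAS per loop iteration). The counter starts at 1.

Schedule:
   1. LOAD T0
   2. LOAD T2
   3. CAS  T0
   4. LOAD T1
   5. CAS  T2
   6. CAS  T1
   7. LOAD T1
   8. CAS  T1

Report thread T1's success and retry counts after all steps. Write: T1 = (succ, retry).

T1 = (2, 0)

step 1: T0 LOAD ⇒ load; ctr=1 reg=1
step 2: T2 LOAD ⇒ load; ctr=1 reg=1
step 3: T0 CAS ⇒ ok; ctr=2 reg=1
step 4: T1 LOAD ⇒ load; ctr=2 reg=2
step 5: T2 CAS ⇒ retry; ctr=2 reg=1
step 6: T1 CAS ⇒ ok; ctr=3 reg=2
step 7: T1 LOAD ⇒ load; ctr=3 reg=3
step 8: T1 CAS ⇒ ok; ctr=4 reg=3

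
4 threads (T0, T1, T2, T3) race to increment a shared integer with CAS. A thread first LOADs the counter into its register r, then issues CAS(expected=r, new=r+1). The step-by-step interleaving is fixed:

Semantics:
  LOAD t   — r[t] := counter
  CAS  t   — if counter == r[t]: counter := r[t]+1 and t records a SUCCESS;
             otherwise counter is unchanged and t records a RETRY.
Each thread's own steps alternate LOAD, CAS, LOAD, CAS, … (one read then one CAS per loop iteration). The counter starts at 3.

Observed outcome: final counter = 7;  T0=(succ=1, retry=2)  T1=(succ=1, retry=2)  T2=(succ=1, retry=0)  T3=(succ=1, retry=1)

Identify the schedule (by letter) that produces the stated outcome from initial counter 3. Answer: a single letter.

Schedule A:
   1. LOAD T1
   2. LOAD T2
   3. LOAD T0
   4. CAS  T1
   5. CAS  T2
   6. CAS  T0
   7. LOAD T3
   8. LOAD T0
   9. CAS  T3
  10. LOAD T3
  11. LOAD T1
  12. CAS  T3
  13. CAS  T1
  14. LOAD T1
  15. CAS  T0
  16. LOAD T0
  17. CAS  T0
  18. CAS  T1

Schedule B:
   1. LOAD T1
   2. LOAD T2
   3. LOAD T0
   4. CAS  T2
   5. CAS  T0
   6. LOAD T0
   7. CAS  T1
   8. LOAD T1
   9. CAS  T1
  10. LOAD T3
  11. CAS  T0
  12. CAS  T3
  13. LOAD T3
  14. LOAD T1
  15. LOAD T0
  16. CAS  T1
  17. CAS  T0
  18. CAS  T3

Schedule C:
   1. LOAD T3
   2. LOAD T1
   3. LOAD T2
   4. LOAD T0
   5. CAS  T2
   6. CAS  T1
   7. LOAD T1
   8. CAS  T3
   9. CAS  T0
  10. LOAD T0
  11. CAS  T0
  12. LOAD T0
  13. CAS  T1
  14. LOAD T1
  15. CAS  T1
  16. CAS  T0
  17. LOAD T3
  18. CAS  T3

C

Run C:
[1] T3.load  rd  (counter 3, T3.r 3)
[2] T1.load  rd  (counter 3, T1.r 3)
[3] T2.load  rd  (counter 3, T2.r 3)
[4] T0.load  rd  (counter 3, T0.r 3)
[5] T2.cas  hit  (counter 4, T2.r 3)
[6] T1.cas  miss  (counter 4, T1.r 3)
[7] T1.load  rd  (counter 4, T1.r 4)
[8] T3.cas  miss  (counter 4, T3.r 3)
[9] T0.cas  miss  (counter 4, T0.r 3)
[10] T0.load  rd  (counter 4, T0.r 4)
[11] T0.cas  hit  (counter 5, T0.r 4)
[12] T0.load  rd  (counter 5, T0.r 5)
[13] T1.cas  miss  (counter 5, T1.r 4)
[14] T1.load  rd  (counter 5, T1.r 5)
[15] T1.cas  hit  (counter 6, T1.r 5)
[16] T0.cas  miss  (counter 6, T0.r 5)
[17] T3.load  rd  (counter 6, T3.r 6)
[18] T3.cas  hit  (counter 7, T3.r 6)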